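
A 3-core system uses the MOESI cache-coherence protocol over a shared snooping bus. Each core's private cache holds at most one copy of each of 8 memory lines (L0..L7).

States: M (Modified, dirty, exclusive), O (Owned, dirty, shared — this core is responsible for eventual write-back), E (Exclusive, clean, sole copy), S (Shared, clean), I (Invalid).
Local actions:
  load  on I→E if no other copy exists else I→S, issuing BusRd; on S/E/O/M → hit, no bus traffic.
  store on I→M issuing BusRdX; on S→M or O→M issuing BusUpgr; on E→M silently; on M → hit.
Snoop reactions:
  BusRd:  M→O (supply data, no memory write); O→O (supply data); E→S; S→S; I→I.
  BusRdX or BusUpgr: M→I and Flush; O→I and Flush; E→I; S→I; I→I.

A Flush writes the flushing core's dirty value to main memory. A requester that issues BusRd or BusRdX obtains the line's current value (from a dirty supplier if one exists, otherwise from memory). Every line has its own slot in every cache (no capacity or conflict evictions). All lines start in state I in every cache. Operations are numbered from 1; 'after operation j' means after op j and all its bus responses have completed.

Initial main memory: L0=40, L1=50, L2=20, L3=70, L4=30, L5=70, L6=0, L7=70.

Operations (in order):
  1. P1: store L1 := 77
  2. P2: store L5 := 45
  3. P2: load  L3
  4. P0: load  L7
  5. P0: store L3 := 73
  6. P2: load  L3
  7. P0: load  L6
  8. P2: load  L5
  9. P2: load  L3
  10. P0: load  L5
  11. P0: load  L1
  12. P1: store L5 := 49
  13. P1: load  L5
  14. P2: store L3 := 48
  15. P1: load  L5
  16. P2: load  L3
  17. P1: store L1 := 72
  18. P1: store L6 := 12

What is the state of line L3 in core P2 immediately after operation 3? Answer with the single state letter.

state = E

[1] P1: store L1 := 77 | P0:I, P1:M(77), P2:I | bus: BusRdX
[2] P2: store L5 := 45 | P0:I, P1:I, P2:M(45) | bus: BusRdX
[3] P2: load  L3 | P0:I, P1:I, P2:E(70) | bus: BusRd
[4] P0: load  L7 | P0:E(70), P1:I, P2:I | bus: BusRd
[5] P0: store L3 := 73 | P0:M(73), P1:I, P2:I | bus: BusRdX
[6] P2: load  L3 | P0:O(73), P1:I, P2:S(73) | bus: BusRd
[7] P0: load  L6 | P0:E(0), P1:I, P2:I | bus: BusRd
[8] P2: load  L5 | P0:I, P1:I, P2:M(45) | bus: none
[9] P2: load  L3 | P0:O(73), P1:I, P2:S(73) | bus: none
[10] P0: load  L5 | P0:S(45), P1:I, P2:O(45) | bus: BusRd
[11] P0: load  L1 | P0:S(77), P1:O(77), P2:I | bus: BusRd
[12] P1: store L5 := 49 | P0:I, P1:M(49), P2:I | bus: BusRdX,Flush
[13] P1: load  L5 | P0:I, P1:M(49), P2:I | bus: none
[14] P2: store L3 := 48 | P0:I, P1:I, P2:M(48) | bus: BusUpgr,Flush
[15] P1: load  L5 | P0:I, P1:M(49), P2:I | bus: none
[16] P2: load  L3 | P0:I, P1:I, P2:M(48) | bus: none
[17] P1: store L1 := 72 | P0:I, P1:M(72), P2:I | bus: BusUpgr
[18] P1: store L6 := 12 | P0:I, P1:M(12), P2:I | bus: BusRdX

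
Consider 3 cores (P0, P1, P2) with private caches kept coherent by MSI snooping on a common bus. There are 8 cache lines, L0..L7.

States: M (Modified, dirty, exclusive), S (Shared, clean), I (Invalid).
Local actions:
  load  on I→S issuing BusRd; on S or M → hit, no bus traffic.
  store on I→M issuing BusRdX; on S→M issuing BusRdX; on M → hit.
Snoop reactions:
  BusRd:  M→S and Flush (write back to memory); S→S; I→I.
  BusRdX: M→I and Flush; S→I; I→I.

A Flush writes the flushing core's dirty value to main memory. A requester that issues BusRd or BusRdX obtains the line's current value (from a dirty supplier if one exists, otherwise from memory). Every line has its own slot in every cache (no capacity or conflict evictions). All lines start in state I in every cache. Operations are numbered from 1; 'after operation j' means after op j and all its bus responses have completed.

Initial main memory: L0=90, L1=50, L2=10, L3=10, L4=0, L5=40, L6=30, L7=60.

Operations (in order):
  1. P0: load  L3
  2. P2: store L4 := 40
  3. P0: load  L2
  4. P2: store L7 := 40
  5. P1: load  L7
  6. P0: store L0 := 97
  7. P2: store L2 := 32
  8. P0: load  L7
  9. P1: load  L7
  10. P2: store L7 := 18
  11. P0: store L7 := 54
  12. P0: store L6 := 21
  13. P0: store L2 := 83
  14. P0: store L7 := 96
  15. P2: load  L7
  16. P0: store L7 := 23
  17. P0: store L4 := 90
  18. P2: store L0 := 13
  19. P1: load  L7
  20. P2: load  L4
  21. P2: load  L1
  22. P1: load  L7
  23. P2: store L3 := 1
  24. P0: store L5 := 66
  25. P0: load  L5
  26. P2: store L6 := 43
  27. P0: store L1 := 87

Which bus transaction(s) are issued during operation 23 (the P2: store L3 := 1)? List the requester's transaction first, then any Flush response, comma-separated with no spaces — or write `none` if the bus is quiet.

bus = BusRdX

1. P0: load  L3  bus=[BusRd]  L3: P0=S P1=I P2=I  mem[L3]=10
2. P2: store L4 := 40  bus=[BusRdX]  L4: P0=I P1=I P2=M  mem[L4]=0
3. P0: load  L2  bus=[BusRd]  L2: P0=S P1=I P2=I  mem[L2]=10
4. P2: store L7 := 40  bus=[BusRdX]  L7: P0=I P1=I P2=M  mem[L7]=60
5. P1: load  L7  bus=[BusRd,Flush]  L7: P0=I P1=S P2=S  mem[L7]=40
6. P0: store L0 := 97  bus=[BusRdX]  L0: P0=M P1=I P2=I  mem[L0]=90
7. P2: store L2 := 32  bus=[BusRdX]  L2: P0=I P1=I P2=M  mem[L2]=10
8. P0: load  L7  bus=[BusRd]  L7: P0=S P1=S P2=S  mem[L7]=40
9. P1: load  L7  bus=[-]  L7: P0=S P1=S P2=S  mem[L7]=40
10. P2: store L7 := 18  bus=[BusRdX]  L7: P0=I P1=I P2=M  mem[L7]=40
11. P0: store L7 := 54  bus=[BusRdX,Flush]  L7: P0=M P1=I P2=I  mem[L7]=18
12. P0: store L6 := 21  bus=[BusRdX]  L6: P0=M P1=I P2=I  mem[L6]=30
13. P0: store L2 := 83  bus=[BusRdX,Flush]  L2: P0=M P1=I P2=I  mem[L2]=32
14. P0: store L7 := 96  bus=[-]  L7: P0=M P1=I P2=I  mem[L7]=18
15. P2: load  L7  bus=[BusRd,Flush]  L7: P0=S P1=I P2=S  mem[L7]=96
16. P0: store L7 := 23  bus=[BusRdX]  L7: P0=M P1=I P2=I  mem[L7]=96
17. P0: store L4 := 90  bus=[BusRdX,Flush]  L4: P0=M P1=I P2=I  mem[L4]=40
18. P2: store L0 := 13  bus=[BusRdX,Flush]  L0: P0=I P1=I P2=M  mem[L0]=97
19. P1: load  L7  bus=[BusRd,Flush]  L7: P0=S P1=S P2=I  mem[L7]=23
20. P2: load  L4  bus=[BusRd,Flush]  L4: P0=S P1=I P2=S  mem[L4]=90
21. P2: load  L1  bus=[BusRd]  L1: P0=I P1=I P2=S  mem[L1]=50
22. P1: load  L7  bus=[-]  L7: P0=S P1=S P2=I  mem[L7]=23
23. P2: store L3 := 1  bus=[BusRdX]  L3: P0=I P1=I P2=M  mem[L3]=10
24. P0: store L5 := 66  bus=[BusRdX]  L5: P0=M P1=I P2=I  mem[L5]=40
25. P0: load  L5  bus=[-]  L5: P0=M P1=I P2=I  mem[L5]=40
26. P2: store L6 := 43  bus=[BusRdX,Flush]  L6: P0=I P1=I P2=M  mem[L6]=21
27. P0: store L1 := 87  bus=[BusRdX]  L1: P0=M P1=I P2=I  mem[L1]=50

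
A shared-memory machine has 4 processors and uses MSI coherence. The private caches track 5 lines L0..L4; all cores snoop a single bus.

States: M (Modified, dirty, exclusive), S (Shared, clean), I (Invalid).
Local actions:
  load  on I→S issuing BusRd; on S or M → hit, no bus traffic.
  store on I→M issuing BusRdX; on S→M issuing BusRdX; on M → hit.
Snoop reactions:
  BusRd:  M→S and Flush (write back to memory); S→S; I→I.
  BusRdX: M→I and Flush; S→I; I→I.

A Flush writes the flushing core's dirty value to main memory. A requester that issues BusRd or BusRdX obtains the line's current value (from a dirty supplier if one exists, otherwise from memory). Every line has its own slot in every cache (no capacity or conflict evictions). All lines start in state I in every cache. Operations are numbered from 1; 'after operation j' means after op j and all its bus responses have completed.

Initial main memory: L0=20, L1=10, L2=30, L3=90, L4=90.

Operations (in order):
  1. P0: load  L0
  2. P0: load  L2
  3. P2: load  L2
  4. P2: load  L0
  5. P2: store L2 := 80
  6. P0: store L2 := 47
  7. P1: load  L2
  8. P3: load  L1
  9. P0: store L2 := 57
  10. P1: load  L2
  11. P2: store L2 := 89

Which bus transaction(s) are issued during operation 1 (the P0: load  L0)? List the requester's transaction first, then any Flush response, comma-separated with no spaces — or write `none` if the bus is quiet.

bus = BusRd

  op1 P0: load  L0 → S/I/I/I on L0; bus BusRd; mem=20
  op2 P0: load  L2 → S/I/I/I on L2; bus BusRd; mem=30
  op3 P2: load  L2 → S/I/S/I on L2; bus BusRd; mem=30
  op4 P2: load  L0 → S/I/S/I on L0; bus BusRd; mem=20
  op5 P2: store L2 := 80 → I/I/M/I on L2; bus BusRdX; mem=30
  op6 P0: store L2 := 47 → M/I/I/I on L2; bus BusRdX Flush; mem=80
  op7 P1: load  L2 → S/S/I/I on L2; bus BusRd Flush; mem=47
  op8 P3: load  L1 → I/I/I/S on L1; bus BusRd; mem=10
  op9 P0: store L2 := 57 → M/I/I/I on L2; bus BusRdX; mem=47
  op10 P1: load  L2 → S/S/I/I on L2; bus BusRd Flush; mem=57
  op11 P2: store L2 := 89 → I/I/M/I on L2; bus BusRdX; mem=57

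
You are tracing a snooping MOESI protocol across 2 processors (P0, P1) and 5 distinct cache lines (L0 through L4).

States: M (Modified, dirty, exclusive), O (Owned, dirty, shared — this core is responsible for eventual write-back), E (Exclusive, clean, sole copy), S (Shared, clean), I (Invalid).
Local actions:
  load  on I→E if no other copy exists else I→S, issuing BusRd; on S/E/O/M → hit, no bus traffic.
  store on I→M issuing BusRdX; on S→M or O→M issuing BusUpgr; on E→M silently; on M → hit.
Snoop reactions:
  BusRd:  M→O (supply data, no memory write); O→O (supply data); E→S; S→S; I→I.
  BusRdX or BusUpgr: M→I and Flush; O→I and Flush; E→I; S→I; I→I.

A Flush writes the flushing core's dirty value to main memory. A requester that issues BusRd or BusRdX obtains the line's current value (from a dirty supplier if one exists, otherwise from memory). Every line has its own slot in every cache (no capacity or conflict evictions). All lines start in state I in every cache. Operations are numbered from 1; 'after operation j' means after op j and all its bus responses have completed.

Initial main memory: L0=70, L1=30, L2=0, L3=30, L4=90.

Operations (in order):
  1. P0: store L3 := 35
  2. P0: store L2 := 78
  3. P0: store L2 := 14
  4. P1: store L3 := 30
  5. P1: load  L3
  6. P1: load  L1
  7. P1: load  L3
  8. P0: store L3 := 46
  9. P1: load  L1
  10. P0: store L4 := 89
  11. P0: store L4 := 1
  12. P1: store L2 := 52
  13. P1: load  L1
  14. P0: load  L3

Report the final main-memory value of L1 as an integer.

  op1 P0: store L3 := 35 → M/I on L3; bus BusRdX; mem=30
  op2 P0: store L2 := 78 → M/I on L2; bus BusRdX; mem=0
  op3 P0: store L2 := 14 → M/I on L2; bus (none); mem=0
  op4 P1: store L3 := 30 → I/M on L3; bus BusRdX Flush; mem=35
  op5 P1: load  L3 → I/M on L3; bus (none); mem=35
  op6 P1: load  L1 → I/E on L1; bus BusRd; mem=30
  op7 P1: load  L3 → I/M on L3; bus (none); mem=35
  op8 P0: store L3 := 46 → M/I on L3; bus BusRdX Flush; mem=30
  op9 P1: load  L1 → I/E on L1; bus (none); mem=30
  op10 P0: store L4 := 89 → M/I on L4; bus BusRdX; mem=90
  op11 P0: store L4 := 1 → M/I on L4; bus (none); mem=90
  op12 P1: store L2 := 52 → I/M on L2; bus BusRdX Flush; mem=14
  op13 P1: load  L1 → I/E on L1; bus (none); mem=30
  op14 P0: load  L3 → M/I on L3; bus (none); mem=30

memory[L1] = 30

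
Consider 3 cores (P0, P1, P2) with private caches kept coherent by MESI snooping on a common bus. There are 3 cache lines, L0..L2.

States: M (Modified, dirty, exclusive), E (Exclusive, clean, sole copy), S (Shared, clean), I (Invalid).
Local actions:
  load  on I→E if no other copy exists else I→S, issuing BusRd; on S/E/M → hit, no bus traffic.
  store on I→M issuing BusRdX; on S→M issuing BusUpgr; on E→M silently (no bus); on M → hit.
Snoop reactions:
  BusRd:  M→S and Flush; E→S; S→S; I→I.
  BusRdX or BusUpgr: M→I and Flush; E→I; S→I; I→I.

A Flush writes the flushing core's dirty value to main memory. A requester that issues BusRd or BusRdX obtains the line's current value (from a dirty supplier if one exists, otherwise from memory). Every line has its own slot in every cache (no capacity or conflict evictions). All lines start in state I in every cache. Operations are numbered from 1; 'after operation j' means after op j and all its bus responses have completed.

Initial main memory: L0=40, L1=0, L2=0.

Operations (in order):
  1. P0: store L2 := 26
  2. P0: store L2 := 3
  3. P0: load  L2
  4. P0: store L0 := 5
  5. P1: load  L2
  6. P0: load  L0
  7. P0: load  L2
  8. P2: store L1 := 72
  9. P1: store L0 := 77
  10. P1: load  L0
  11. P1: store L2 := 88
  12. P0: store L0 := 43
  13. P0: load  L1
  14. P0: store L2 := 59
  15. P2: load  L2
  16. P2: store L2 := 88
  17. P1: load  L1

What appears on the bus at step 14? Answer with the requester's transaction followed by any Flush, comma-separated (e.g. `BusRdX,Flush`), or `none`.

1. P0: store L2 := 26  bus=[BusRdX]  L2: P0=M P1=I P2=I  mem[L2]=0
2. P0: store L2 := 3  bus=[-]  L2: P0=M P1=I P2=I  mem[L2]=0
3. P0: load  L2  bus=[-]  L2: P0=M P1=I P2=I  mem[L2]=0
4. P0: store L0 := 5  bus=[BusRdX]  L0: P0=M P1=I P2=I  mem[L0]=40
5. P1: load  L2  bus=[BusRd,Flush]  L2: P0=S P1=S P2=I  mem[L2]=3
6. P0: load  L0  bus=[-]  L0: P0=M P1=I P2=I  mem[L0]=40
7. P0: load  L2  bus=[-]  L2: P0=S P1=S P2=I  mem[L2]=3
8. P2: store L1 := 72  bus=[BusRdX]  L1: P0=I P1=I P2=M  mem[L1]=0
9. P1: store L0 := 77  bus=[BusRdX,Flush]  L0: P0=I P1=M P2=I  mem[L0]=5
10. P1: load  L0  bus=[-]  L0: P0=I P1=M P2=I  mem[L0]=5
11. P1: store L2 := 88  bus=[BusUpgr]  L2: P0=I P1=M P2=I  mem[L2]=3
12. P0: store L0 := 43  bus=[BusRdX,Flush]  L0: P0=M P1=I P2=I  mem[L0]=77
13. P0: load  L1  bus=[BusRd,Flush]  L1: P0=S P1=I P2=S  mem[L1]=72
14. P0: store L2 := 59  bus=[BusRdX,Flush]  L2: P0=M P1=I P2=I  mem[L2]=88
15. P2: load  L2  bus=[BusRd,Flush]  L2: P0=S P1=I P2=S  mem[L2]=59
16. P2: store L2 := 88  bus=[BusUpgr]  L2: P0=I P1=I P2=M  mem[L2]=59
17. P1: load  L1  bus=[BusRd]  L1: P0=S P1=S P2=S  mem[L1]=72

bus = BusRdX,Flush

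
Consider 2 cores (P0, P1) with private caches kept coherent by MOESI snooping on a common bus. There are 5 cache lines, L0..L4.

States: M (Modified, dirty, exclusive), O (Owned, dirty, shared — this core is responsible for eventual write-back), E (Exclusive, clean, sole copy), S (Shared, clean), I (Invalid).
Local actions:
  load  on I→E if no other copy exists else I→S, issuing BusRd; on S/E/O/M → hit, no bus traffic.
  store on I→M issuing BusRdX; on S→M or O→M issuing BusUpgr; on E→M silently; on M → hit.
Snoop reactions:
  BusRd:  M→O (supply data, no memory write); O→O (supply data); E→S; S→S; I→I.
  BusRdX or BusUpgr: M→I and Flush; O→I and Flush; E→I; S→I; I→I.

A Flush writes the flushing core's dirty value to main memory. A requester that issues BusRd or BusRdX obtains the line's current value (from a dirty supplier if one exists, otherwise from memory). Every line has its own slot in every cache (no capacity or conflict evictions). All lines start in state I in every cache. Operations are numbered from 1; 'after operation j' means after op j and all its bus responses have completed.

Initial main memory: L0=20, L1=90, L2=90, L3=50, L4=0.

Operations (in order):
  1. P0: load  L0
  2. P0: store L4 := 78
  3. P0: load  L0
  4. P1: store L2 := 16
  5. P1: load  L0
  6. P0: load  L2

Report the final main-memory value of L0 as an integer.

memory[L0] = 20

1. P0: load  L0  bus=[BusRd]  L0: P0=E P1=I  mem[L0]=20
2. P0: store L4 := 78  bus=[BusRdX]  L4: P0=M P1=I  mem[L4]=0
3. P0: load  L0  bus=[-]  L0: P0=E P1=I  mem[L0]=20
4. P1: store L2 := 16  bus=[BusRdX]  L2: P0=I P1=M  mem[L2]=90
5. P1: load  L0  bus=[BusRd]  L0: P0=S P1=S  mem[L0]=20
6. P0: load  L2  bus=[BusRd]  L2: P0=S P1=O  mem[L2]=90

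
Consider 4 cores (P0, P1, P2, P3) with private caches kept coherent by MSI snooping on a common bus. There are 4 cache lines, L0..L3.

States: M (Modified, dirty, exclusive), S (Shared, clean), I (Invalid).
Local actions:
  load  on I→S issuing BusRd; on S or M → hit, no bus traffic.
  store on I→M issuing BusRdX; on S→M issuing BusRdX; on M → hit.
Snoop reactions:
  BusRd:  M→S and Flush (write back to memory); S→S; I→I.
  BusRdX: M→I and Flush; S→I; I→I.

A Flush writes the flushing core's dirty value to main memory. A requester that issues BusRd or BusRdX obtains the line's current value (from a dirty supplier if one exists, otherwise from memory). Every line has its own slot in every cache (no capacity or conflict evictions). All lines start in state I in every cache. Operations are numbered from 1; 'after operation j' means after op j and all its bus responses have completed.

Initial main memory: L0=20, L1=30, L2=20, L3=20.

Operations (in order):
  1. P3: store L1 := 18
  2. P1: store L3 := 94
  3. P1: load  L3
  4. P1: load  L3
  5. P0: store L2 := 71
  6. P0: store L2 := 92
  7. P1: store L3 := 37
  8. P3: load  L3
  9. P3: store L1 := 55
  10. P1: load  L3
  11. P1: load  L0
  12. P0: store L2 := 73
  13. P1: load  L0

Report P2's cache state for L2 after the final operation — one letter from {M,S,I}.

state = I

1. P3: store L1 := 18  bus=[BusRdX]  L1: P0=I P1=I P2=I P3=M  mem[L1]=30
2. P1: store L3 := 94  bus=[BusRdX]  L3: P0=I P1=M P2=I P3=I  mem[L3]=20
3. P1: load  L3  bus=[-]  L3: P0=I P1=M P2=I P3=I  mem[L3]=20
4. P1: load  L3  bus=[-]  L3: P0=I P1=M P2=I P3=I  mem[L3]=20
5. P0: store L2 := 71  bus=[BusRdX]  L2: P0=M P1=I P2=I P3=I  mem[L2]=20
6. P0: store L2 := 92  bus=[-]  L2: P0=M P1=I P2=I P3=I  mem[L2]=20
7. P1: store L3 := 37  bus=[-]  L3: P0=I P1=M P2=I P3=I  mem[L3]=20
8. P3: load  L3  bus=[BusRd,Flush]  L3: P0=I P1=S P2=I P3=S  mem[L3]=37
9. P3: store L1 := 55  bus=[-]  L1: P0=I P1=I P2=I P3=M  mem[L1]=30
10. P1: load  L3  bus=[-]  L3: P0=I P1=S P2=I P3=S  mem[L3]=37
11. P1: load  L0  bus=[BusRd]  L0: P0=I P1=S P2=I P3=I  mem[L0]=20
12. P0: store L2 := 73  bus=[-]  L2: P0=M P1=I P2=I P3=I  mem[L2]=20
13. P1: load  L0  bus=[-]  L0: P0=I P1=S P2=I P3=I  mem[L0]=20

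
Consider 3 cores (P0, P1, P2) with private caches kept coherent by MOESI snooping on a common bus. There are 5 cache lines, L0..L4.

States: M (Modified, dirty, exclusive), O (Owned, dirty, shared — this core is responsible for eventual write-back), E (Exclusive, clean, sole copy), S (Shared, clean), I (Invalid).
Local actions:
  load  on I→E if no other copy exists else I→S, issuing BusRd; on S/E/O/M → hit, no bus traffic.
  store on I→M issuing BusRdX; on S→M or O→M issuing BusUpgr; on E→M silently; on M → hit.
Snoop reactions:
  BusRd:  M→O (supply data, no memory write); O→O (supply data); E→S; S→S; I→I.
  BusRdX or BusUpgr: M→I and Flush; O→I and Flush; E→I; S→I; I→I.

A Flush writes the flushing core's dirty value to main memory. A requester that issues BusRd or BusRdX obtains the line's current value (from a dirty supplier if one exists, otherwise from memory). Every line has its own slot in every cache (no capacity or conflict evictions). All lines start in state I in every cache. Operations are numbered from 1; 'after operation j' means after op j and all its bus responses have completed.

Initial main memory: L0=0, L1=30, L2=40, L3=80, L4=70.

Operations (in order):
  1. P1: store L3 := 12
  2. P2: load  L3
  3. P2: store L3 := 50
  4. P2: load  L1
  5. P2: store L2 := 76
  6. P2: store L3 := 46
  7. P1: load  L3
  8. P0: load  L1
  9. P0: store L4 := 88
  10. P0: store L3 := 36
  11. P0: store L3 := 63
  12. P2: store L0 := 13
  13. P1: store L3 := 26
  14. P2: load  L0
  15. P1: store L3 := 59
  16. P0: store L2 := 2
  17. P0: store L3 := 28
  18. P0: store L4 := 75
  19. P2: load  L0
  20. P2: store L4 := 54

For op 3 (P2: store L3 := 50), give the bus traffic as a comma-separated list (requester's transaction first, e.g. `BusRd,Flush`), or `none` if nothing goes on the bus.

step 1: P1: store L3 := 12  ⟶  IMI  (L3)  txn=BusRdX  M[L3]=80
step 2: P2: load  L3  ⟶  IOS  (L3)  txn=BusRd  M[L3]=80
step 3: P2: store L3 := 50  ⟶  IIM  (L3)  txn=BusUpgr+Flush  M[L3]=12
step 4: P2: load  L1  ⟶  IIE  (L1)  txn=BusRd  M[L1]=30
step 5: P2: store L2 := 76  ⟶  IIM  (L2)  txn=BusRdX  M[L2]=40
step 6: P2: store L3 := 46  ⟶  IIM  (L3)  txn=∅  M[L3]=12
step 7: P1: load  L3  ⟶  ISO  (L3)  txn=BusRd  M[L3]=12
step 8: P0: load  L1  ⟶  SIS  (L1)  txn=BusRd  M[L1]=30
step 9: P0: store L4 := 88  ⟶  MII  (L4)  txn=BusRdX  M[L4]=70
step 10: P0: store L3 := 36  ⟶  MII  (L3)  txn=BusRdX+Flush  M[L3]=46
step 11: P0: store L3 := 63  ⟶  MII  (L3)  txn=∅  M[L3]=46
step 12: P2: store L0 := 13  ⟶  IIM  (L0)  txn=BusRdX  M[L0]=0
step 13: P1: store L3 := 26  ⟶  IMI  (L3)  txn=BusRdX+Flush  M[L3]=63
step 14: P2: load  L0  ⟶  IIM  (L0)  txn=∅  M[L0]=0
step 15: P1: store L3 := 59  ⟶  IMI  (L3)  txn=∅  M[L3]=63
step 16: P0: store L2 := 2  ⟶  MII  (L2)  txn=BusRdX+Flush  M[L2]=76
step 17: P0: store L3 := 28  ⟶  MII  (L3)  txn=BusRdX+Flush  M[L3]=59
step 18: P0: store L4 := 75  ⟶  MII  (L4)  txn=∅  M[L4]=70
step 19: P2: load  L0  ⟶  IIM  (L0)  txn=∅  M[L0]=0
step 20: P2: store L4 := 54  ⟶  IIM  (L4)  txn=BusRdX+Flush  M[L4]=75

bus = BusUpgr,Flush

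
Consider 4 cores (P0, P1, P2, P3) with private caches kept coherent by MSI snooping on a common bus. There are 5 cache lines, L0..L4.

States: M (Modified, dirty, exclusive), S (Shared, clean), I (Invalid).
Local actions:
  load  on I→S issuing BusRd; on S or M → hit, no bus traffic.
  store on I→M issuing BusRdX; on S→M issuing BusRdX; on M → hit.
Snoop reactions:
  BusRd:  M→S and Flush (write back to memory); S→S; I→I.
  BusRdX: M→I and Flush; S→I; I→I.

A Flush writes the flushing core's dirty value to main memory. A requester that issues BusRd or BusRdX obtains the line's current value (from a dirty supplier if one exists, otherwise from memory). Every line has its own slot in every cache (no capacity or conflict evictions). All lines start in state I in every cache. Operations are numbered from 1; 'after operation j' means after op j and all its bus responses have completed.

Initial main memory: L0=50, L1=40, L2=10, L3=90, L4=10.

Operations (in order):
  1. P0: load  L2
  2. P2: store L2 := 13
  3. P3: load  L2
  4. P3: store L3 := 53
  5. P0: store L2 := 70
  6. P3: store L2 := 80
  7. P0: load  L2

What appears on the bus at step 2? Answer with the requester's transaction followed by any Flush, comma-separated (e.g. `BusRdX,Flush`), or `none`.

  op1 P0: load  L2 → S/I/I/I on L2; bus BusRd; mem=10
  op2 P2: store L2 := 13 → I/I/M/I on L2; bus BusRdX; mem=10
  op3 P3: load  L2 → I/I/S/S on L2; bus BusRd Flush; mem=13
  op4 P3: store L3 := 53 → I/I/I/M on L3; bus BusRdX; mem=90
  op5 P0: store L2 := 70 → M/I/I/I on L2; bus BusRdX; mem=13
  op6 P3: store L2 := 80 → I/I/I/M on L2; bus BusRdX Flush; mem=70
  op7 P0: load  L2 → S/I/I/S on L2; bus BusRd Flush; mem=80

bus = BusRdX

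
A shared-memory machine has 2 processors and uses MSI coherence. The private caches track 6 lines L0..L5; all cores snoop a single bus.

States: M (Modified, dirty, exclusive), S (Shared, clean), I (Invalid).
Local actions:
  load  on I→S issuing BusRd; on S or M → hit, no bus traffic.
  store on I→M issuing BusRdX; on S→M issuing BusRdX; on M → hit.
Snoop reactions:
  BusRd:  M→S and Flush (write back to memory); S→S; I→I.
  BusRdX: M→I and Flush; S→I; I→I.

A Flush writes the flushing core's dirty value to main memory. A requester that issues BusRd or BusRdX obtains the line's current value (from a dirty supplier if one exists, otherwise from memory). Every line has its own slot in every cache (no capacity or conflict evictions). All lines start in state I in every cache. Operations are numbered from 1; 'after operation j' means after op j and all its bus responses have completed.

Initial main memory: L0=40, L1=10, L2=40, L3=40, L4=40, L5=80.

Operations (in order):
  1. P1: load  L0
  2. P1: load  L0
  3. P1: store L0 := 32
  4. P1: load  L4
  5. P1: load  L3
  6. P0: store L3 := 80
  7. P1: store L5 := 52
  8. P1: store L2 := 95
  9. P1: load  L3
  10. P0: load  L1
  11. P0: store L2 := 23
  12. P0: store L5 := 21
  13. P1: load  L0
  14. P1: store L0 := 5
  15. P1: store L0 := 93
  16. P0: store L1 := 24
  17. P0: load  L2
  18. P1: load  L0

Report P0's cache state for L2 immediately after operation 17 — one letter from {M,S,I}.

state = M

  op1 P1: load  L0 → I/S on L0; bus BusRd; mem=40
  op2 P1: load  L0 → I/S on L0; bus (none); mem=40
  op3 P1: store L0 := 32 → I/M on L0; bus BusRdX; mem=40
  op4 P1: load  L4 → I/S on L4; bus BusRd; mem=40
  op5 P1: load  L3 → I/S on L3; bus BusRd; mem=40
  op6 P0: store L3 := 80 → M/I on L3; bus BusRdX; mem=40
  op7 P1: store L5 := 52 → I/M on L5; bus BusRdX; mem=80
  op8 P1: store L2 := 95 → I/M on L2; bus BusRdX; mem=40
  op9 P1: load  L3 → S/S on L3; bus BusRd Flush; mem=80
  op10 P0: load  L1 → S/I on L1; bus BusRd; mem=10
  op11 P0: store L2 := 23 → M/I on L2; bus BusRdX Flush; mem=95
  op12 P0: store L5 := 21 → M/I on L5; bus BusRdX Flush; mem=52
  op13 P1: load  L0 → I/M on L0; bus (none); mem=40
  op14 P1: store L0 := 5 → I/M on L0; bus (none); mem=40
  op15 P1: store L0 := 93 → I/M on L0; bus (none); mem=40
  op16 P0: store L1 := 24 → M/I on L1; bus BusRdX; mem=10
  op17 P0: load  L2 → M/I on L2; bus (none); mem=95
  op18 P1: load  L0 → I/M on L0; bus (none); mem=40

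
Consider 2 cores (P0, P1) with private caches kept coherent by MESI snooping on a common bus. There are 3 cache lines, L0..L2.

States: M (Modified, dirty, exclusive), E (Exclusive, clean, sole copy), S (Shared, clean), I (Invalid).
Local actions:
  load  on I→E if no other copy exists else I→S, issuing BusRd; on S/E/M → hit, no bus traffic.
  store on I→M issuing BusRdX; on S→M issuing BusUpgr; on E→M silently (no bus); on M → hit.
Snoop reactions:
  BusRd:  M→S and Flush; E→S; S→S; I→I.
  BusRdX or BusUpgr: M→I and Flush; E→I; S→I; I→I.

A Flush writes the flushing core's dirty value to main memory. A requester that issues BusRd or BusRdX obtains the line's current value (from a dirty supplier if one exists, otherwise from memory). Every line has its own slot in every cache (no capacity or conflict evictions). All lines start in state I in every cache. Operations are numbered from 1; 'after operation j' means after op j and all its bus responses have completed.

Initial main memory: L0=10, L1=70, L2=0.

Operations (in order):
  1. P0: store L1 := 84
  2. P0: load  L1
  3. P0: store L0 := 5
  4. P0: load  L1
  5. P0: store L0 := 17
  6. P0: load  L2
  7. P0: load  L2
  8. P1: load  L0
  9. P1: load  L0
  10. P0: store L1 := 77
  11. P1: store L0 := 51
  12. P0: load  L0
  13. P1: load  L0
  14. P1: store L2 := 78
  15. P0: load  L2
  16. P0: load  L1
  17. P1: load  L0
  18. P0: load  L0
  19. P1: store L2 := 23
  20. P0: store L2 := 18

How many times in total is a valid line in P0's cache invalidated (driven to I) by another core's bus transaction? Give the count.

step 1: P0: store L1 := 84  ⟶  MI  (L1)  txn=BusRdX  M[L1]=70
step 2: P0: load  L1  ⟶  MI  (L1)  txn=∅  M[L1]=70
step 3: P0: store L0 := 5  ⟶  MI  (L0)  txn=BusRdX  M[L0]=10
step 4: P0: load  L1  ⟶  MI  (L1)  txn=∅  M[L1]=70
step 5: P0: store L0 := 17  ⟶  MI  (L0)  txn=∅  M[L0]=10
step 6: P0: load  L2  ⟶  EI  (L2)  txn=BusRd  M[L2]=0
step 7: P0: load  L2  ⟶  EI  (L2)  txn=∅  M[L2]=0
step 8: P1: load  L0  ⟶  SS  (L0)  txn=BusRd+Flush  M[L0]=17
step 9: P1: load  L0  ⟶  SS  (L0)  txn=∅  M[L0]=17
step 10: P0: store L1 := 77  ⟶  MI  (L1)  txn=∅  M[L1]=70
step 11: P1: store L0 := 51  ⟶  IM  (L0)  txn=BusUpgr  M[L0]=17
step 12: P0: load  L0  ⟶  SS  (L0)  txn=BusRd+Flush  M[L0]=51
step 13: P1: load  L0  ⟶  SS  (L0)  txn=∅  M[L0]=51
step 14: P1: store L2 := 78  ⟶  IM  (L2)  txn=BusRdX  M[L2]=0
step 15: P0: load  L2  ⟶  SS  (L2)  txn=BusRd+Flush  M[L2]=78
step 16: P0: load  L1  ⟶  MI  (L1)  txn=∅  M[L1]=70
step 17: P1: load  L0  ⟶  SS  (L0)  txn=∅  M[L0]=51
step 18: P0: load  L0  ⟶  SS  (L0)  txn=∅  M[L0]=51
step 19: P1: store L2 := 23  ⟶  IM  (L2)  txn=BusUpgr  M[L2]=78
step 20: P0: store L2 := 18  ⟶  MI  (L2)  txn=BusRdX+Flush  M[L2]=23

invalidations = 3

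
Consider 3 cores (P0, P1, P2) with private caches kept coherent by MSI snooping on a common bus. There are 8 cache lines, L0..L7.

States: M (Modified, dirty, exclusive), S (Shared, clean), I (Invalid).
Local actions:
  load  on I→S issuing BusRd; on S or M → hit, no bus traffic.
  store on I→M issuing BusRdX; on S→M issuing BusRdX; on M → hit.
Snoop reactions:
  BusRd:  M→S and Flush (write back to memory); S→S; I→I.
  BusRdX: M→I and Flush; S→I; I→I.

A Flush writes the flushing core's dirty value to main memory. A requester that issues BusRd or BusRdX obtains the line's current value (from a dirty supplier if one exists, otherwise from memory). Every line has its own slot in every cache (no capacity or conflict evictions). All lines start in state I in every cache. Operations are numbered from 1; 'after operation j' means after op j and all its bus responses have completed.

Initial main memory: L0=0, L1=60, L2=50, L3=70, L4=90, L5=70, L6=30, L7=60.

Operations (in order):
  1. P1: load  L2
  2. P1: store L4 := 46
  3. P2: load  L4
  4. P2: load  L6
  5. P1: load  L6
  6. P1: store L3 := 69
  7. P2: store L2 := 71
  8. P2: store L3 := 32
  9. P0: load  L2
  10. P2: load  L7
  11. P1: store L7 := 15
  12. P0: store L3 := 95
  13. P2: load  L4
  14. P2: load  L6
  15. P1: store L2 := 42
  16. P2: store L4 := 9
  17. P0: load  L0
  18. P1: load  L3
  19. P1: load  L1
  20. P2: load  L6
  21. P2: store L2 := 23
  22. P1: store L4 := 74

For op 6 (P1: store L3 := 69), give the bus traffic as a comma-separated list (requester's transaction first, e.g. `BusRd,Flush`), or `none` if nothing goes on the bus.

  op1 P1: load  L2 → I/S/I on L2; bus BusRd; mem=50
  op2 P1: store L4 := 46 → I/M/I on L4; bus BusRdX; mem=90
  op3 P2: load  L4 → I/S/S on L4; bus BusRd Flush; mem=46
  op4 P2: load  L6 → I/I/S on L6; bus BusRd; mem=30
  op5 P1: load  L6 → I/S/S on L6; bus BusRd; mem=30
  op6 P1: store L3 := 69 → I/M/I on L3; bus BusRdX; mem=70
  op7 P2: store L2 := 71 → I/I/M on L2; bus BusRdX; mem=50
  op8 P2: store L3 := 32 → I/I/M on L3; bus BusRdX Flush; mem=69
  op9 P0: load  L2 → S/I/S on L2; bus BusRd Flush; mem=71
  op10 P2: load  L7 → I/I/S on L7; bus BusRd; mem=60
  op11 P1: store L7 := 15 → I/M/I on L7; bus BusRdX; mem=60
  op12 P0: store L3 := 95 → M/I/I on L3; bus BusRdX Flush; mem=32
  op13 P2: load  L4 → I/S/S on L4; bus (none); mem=46
  op14 P2: load  L6 → I/S/S on L6; bus (none); mem=30
  op15 P1: store L2 := 42 → I/M/I on L2; bus BusRdX; mem=71
  op16 P2: store L4 := 9 → I/I/M on L4; bus BusRdX; mem=46
  op17 P0: load  L0 → S/I/I on L0; bus BusRd; mem=0
  op18 P1: load  L3 → S/S/I on L3; bus BusRd Flush; mem=95
  op19 P1: load  L1 → I/S/I on L1; bus BusRd; mem=60
  op20 P2: load  L6 → I/S/S on L6; bus (none); mem=30
  op21 P2: store L2 := 23 → I/I/M on L2; bus BusRdX Flush; mem=42
  op22 P1: store L4 := 74 → I/M/I on L4; bus BusRdX Flush; mem=9

bus = BusRdX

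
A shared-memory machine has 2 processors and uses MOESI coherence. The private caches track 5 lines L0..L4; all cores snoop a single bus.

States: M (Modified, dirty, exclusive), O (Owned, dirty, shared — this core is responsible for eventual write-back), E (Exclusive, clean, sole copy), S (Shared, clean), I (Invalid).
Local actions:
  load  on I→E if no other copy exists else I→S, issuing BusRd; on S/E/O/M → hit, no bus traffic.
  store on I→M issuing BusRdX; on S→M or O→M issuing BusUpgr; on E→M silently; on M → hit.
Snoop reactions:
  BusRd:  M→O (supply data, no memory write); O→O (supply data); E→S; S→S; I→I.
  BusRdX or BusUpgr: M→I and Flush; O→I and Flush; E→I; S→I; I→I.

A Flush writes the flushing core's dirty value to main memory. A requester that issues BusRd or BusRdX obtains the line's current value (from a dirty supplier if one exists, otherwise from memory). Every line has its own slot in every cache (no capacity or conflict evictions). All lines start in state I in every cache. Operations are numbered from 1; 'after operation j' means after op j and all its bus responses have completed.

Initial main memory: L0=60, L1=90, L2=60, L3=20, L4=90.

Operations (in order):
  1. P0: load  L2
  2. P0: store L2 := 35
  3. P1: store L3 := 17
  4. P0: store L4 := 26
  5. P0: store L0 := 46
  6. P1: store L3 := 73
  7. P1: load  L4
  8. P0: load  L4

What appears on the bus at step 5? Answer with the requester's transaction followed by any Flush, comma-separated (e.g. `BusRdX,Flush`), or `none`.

step 1: P0: load  L2  ⟶  EI  (L2)  txn=BusRd  M[L2]=60
step 2: P0: store L2 := 35  ⟶  MI  (L2)  txn=∅  M[L2]=60
step 3: P1: store L3 := 17  ⟶  IM  (L3)  txn=BusRdX  M[L3]=20
step 4: P0: store L4 := 26  ⟶  MI  (L4)  txn=BusRdX  M[L4]=90
step 5: P0: store L0 := 46  ⟶  MI  (L0)  txn=BusRdX  M[L0]=60
step 6: P1: store L3 := 73  ⟶  IM  (L3)  txn=∅  M[L3]=20
step 7: P1: load  L4  ⟶  OS  (L4)  txn=BusRd  M[L4]=90
step 8: P0: load  L4  ⟶  OS  (L4)  txn=∅  M[L4]=90

bus = BusRdX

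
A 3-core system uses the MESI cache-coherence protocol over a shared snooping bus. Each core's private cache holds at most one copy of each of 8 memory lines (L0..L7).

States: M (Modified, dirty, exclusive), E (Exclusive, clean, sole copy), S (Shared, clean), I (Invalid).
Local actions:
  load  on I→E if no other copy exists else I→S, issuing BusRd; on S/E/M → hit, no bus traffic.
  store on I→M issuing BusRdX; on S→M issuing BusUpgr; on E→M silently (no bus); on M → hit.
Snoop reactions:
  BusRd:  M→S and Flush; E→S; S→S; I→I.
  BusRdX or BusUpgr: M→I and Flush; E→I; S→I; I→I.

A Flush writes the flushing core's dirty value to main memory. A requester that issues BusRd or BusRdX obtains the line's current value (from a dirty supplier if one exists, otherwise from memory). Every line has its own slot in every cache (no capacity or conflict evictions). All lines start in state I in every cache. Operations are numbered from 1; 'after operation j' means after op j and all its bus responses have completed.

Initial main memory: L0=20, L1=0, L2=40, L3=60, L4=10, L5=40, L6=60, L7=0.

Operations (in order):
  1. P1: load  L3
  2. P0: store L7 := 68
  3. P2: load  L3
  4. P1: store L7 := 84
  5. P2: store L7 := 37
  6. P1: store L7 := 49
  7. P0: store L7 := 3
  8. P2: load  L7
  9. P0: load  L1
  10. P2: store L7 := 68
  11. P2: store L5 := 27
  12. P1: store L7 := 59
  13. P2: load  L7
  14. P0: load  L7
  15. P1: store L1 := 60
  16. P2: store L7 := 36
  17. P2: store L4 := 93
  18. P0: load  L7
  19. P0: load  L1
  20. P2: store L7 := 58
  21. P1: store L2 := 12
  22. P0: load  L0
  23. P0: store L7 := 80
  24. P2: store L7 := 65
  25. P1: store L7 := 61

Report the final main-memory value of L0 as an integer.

  op1 P1: load  L3 → I/E/I on L3; bus BusRd; mem=60
  op2 P0: store L7 := 68 → M/I/I on L7; bus BusRdX; mem=0
  op3 P2: load  L3 → I/S/S on L3; bus BusRd; mem=60
  op4 P1: store L7 := 84 → I/M/I on L7; bus BusRdX Flush; mem=68
  op5 P2: store L7 := 37 → I/I/M on L7; bus BusRdX Flush; mem=84
  op6 P1: store L7 := 49 → I/M/I on L7; bus BusRdX Flush; mem=37
  op7 P0: store L7 := 3 → M/I/I on L7; bus BusRdX Flush; mem=49
  op8 P2: load  L7 → S/I/S on L7; bus BusRd Flush; mem=3
  op9 P0: load  L1 → E/I/I on L1; bus BusRd; mem=0
  op10 P2: store L7 := 68 → I/I/M on L7; bus BusUpgr; mem=3
  op11 P2: store L5 := 27 → I/I/M on L5; bus BusRdX; mem=40
  op12 P1: store L7 := 59 → I/M/I on L7; bus BusRdX Flush; mem=68
  op13 P2: load  L7 → I/S/S on L7; bus BusRd Flush; mem=59
  op14 P0: load  L7 → S/S/S on L7; bus BusRd; mem=59
  op15 P1: store L1 := 60 → I/M/I on L1; bus BusRdX; mem=0
  op16 P2: store L7 := 36 → I/I/M on L7; bus BusUpgr; mem=59
  op17 P2: store L4 := 93 → I/I/M on L4; bus BusRdX; mem=10
  op18 P0: load  L7 → S/I/S on L7; bus BusRd Flush; mem=36
  op19 P0: load  L1 → S/S/I on L1; bus BusRd Flush; mem=60
  op20 P2: store L7 := 58 → I/I/M on L7; bus BusUpgr; mem=36
  op21 P1: store L2 := 12 → I/M/I on L2; bus BusRdX; mem=40
  op22 P0: load  L0 → E/I/I on L0; bus BusRd; mem=20
  op23 P0: store L7 := 80 → M/I/I on L7; bus BusRdX Flush; mem=58
  op24 P2: store L7 := 65 → I/I/M on L7; bus BusRdX Flush; mem=80
  op25 P1: store L7 := 61 → I/M/I on L7; bus BusRdX Flush; mem=65

memory[L0] = 20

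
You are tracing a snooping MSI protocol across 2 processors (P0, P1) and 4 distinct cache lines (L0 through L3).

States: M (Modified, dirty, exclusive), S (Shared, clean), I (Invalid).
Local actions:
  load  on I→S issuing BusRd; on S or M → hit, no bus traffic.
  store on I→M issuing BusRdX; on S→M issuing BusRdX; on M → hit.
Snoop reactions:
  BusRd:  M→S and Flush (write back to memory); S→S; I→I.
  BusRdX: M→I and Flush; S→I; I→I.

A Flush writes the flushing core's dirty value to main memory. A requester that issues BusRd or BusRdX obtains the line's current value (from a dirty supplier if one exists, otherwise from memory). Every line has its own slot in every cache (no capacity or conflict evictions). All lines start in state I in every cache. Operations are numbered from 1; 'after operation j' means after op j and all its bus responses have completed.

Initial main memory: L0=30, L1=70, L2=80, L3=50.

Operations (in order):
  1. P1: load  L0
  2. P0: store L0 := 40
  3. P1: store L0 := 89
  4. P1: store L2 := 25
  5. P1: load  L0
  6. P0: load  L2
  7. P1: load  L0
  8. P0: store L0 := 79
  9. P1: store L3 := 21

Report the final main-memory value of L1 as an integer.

memory[L1] = 70

1. P1: load  L0  bus=[BusRd]  L0: P0=I P1=S  mem[L0]=30
2. P0: store L0 := 40  bus=[BusRdX]  L0: P0=M P1=I  mem[L0]=30
3. P1: store L0 := 89  bus=[BusRdX,Flush]  L0: P0=I P1=M  mem[L0]=40
4. P1: store L2 := 25  bus=[BusRdX]  L2: P0=I P1=M  mem[L2]=80
5. P1: load  L0  bus=[-]  L0: P0=I P1=M  mem[L0]=40
6. P0: load  L2  bus=[BusRd,Flush]  L2: P0=S P1=S  mem[L2]=25
7. P1: load  L0  bus=[-]  L0: P0=I P1=M  mem[L0]=40
8. P0: store L0 := 79  bus=[BusRdX,Flush]  L0: P0=M P1=I  mem[L0]=89
9. P1: store L3 := 21  bus=[BusRdX]  L3: P0=I P1=M  mem[L3]=50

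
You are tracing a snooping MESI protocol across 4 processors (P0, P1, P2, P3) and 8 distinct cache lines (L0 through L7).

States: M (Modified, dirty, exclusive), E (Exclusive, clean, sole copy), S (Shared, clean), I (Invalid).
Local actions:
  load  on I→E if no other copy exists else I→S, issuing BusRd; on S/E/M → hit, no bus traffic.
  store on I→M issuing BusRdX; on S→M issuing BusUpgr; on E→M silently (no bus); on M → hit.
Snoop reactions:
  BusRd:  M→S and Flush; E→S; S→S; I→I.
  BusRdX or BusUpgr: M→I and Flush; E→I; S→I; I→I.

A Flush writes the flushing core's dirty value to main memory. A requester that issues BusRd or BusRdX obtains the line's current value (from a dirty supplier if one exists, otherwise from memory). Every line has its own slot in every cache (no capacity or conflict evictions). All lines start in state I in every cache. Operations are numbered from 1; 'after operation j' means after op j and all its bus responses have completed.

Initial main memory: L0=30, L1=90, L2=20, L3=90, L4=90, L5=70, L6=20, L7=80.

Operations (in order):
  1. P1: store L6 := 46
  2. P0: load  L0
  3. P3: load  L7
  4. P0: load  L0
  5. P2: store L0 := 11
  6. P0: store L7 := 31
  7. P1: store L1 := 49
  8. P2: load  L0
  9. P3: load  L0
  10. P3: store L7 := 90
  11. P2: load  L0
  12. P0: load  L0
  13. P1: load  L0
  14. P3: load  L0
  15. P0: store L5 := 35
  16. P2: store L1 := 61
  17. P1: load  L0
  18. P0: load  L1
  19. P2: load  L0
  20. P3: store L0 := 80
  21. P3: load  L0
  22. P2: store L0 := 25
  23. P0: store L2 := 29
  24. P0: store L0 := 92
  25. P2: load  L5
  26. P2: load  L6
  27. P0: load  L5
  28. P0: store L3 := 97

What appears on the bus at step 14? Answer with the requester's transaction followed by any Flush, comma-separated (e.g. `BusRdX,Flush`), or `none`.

  op1 P1: store L6 := 46 → I/M/I/I on L6; bus BusRdX; mem=20
  op2 P0: load  L0 → E/I/I/I on L0; bus BusRd; mem=30
  op3 P3: load  L7 → I/I/I/E on L7; bus BusRd; mem=80
  op4 P0: load  L0 → E/I/I/I on L0; bus (none); mem=30
  op5 P2: store L0 := 11 → I/I/M/I on L0; bus BusRdX; mem=30
  op6 P0: store L7 := 31 → M/I/I/I on L7; bus BusRdX; mem=80
  op7 P1: store L1 := 49 → I/M/I/I on L1; bus BusRdX; mem=90
  op8 P2: load  L0 → I/I/M/I on L0; bus (none); mem=30
  op9 P3: load  L0 → I/I/S/S on L0; bus BusRd Flush; mem=11
  op10 P3: store L7 := 90 → I/I/I/M on L7; bus BusRdX Flush; mem=31
  op11 P2: load  L0 → I/I/S/S on L0; bus (none); mem=11
  op12 P0: load  L0 → S/I/S/S on L0; bus BusRd; mem=11
  op13 P1: load  L0 → S/S/S/S on L0; bus BusRd; mem=11
  op14 P3: load  L0 → S/S/S/S on L0; bus (none); mem=11
  op15 P0: store L5 := 35 → M/I/I/I on L5; bus BusRdX; mem=70
  op16 P2: store L1 := 61 → I/I/M/I on L1; bus BusRdX Flush; mem=49
  op17 P1: load  L0 → S/S/S/S on L0; bus (none); mem=11
  op18 P0: load  L1 → S/I/S/I on L1; bus BusRd Flush; mem=61
  op19 P2: load  L0 → S/S/S/S on L0; bus (none); mem=11
  op20 P3: store L0 := 80 → I/I/I/M on L0; bus BusUpgr; mem=11
  op21 P3: load  L0 → I/I/I/M on L0; bus (none); mem=11
  op22 P2: store L0 := 25 → I/I/M/I on L0; bus BusRdX Flush; mem=80
  op23 P0: store L2 := 29 → M/I/I/I on L2; bus BusRdX; mem=20
  op24 P0: store L0 := 92 → M/I/I/I on L0; bus BusRdX Flush; mem=25
  op25 P2: load  L5 → S/I/S/I on L5; bus BusRd Flush; mem=35
  op26 P2: load  L6 → I/S/S/I on L6; bus BusRd Flush; mem=46
  op27 P0: load  L5 → S/I/S/I on L5; bus (none); mem=35
  op28 P0: store L3 := 97 → M/I/I/I on L3; bus BusRdX; mem=90

bus = none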